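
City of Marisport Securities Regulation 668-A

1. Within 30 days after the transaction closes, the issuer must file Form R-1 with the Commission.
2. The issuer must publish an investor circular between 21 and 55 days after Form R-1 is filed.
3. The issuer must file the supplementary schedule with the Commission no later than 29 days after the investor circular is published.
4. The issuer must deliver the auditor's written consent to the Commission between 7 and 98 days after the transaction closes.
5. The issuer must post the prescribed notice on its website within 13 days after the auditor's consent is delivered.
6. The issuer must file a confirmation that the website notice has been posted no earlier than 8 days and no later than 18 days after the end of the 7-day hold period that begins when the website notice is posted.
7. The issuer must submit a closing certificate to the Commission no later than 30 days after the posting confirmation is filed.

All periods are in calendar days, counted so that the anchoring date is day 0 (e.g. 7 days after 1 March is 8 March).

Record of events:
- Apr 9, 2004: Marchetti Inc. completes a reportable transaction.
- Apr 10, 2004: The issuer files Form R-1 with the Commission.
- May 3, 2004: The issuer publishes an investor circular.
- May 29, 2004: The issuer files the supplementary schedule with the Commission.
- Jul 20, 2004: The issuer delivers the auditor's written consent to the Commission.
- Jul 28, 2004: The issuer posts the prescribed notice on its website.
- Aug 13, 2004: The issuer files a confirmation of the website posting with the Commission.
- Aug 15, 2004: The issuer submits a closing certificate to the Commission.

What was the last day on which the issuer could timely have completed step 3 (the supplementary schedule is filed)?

Jun 1, 2004

Step 3 runs from May 3, 2004, when the investor circular is published. 29 days after May 3, 2004 is Jun 1, 2004.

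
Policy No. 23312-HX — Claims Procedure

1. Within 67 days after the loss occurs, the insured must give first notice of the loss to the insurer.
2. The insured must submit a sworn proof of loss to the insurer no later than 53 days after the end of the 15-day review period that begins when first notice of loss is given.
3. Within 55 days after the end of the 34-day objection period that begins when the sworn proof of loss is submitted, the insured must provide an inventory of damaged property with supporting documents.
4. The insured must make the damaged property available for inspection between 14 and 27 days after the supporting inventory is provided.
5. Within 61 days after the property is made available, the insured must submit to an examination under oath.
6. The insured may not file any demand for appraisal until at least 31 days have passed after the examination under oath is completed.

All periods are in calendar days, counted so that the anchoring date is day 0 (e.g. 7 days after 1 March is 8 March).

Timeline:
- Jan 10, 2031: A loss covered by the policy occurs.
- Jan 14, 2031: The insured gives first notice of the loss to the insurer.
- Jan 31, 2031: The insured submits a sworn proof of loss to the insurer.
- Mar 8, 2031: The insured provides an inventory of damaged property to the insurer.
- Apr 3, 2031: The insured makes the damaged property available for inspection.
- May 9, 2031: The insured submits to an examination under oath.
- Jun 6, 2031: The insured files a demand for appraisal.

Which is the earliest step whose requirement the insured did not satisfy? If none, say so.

Step 6

Step 1 — counting 67 days from Jan 10, 2031 (when the loss occurs) gives a deadline of Mar 18, 2031; Jan 14, 2031 is within that limit.
Step 2 — counting 53 days from Jan 29, 2031 (end of the 15-day review period, which began when first notice of loss is given on Jan 14, 2031) gives a deadline of Mar 23, 2031; completed Jan 31, 2031, before the deadline.
Step 3 — counting 55 days from Mar 6, 2031 (end of the 34-day objection period, which began when the sworn proof of loss is submitted on Jan 31, 2031) gives a deadline of Apr 30, 2031; completed Mar 8, 2031, before the deadline.
Step 4 — 14 and 27 days from Mar 8, 2031 (when the supporting inventory is provided) are Mar 22, 2031 and Apr 4, 2031 respectively; Apr 3, 2031 falls inside that range.
Step 5 — counting 61 days from Apr 3, 2031 (when the property is made available) gives a deadline of Jun 3, 2031; completed May 9, 2031, before the deadline.
Step 6 — must wait 31 days from May 9, 2031 (when the examination under oath is completed), so not before Jun 9, 2031; done Jun 6, 2031 — 3 days too early.
No need to go further; step 6 was not satisfied.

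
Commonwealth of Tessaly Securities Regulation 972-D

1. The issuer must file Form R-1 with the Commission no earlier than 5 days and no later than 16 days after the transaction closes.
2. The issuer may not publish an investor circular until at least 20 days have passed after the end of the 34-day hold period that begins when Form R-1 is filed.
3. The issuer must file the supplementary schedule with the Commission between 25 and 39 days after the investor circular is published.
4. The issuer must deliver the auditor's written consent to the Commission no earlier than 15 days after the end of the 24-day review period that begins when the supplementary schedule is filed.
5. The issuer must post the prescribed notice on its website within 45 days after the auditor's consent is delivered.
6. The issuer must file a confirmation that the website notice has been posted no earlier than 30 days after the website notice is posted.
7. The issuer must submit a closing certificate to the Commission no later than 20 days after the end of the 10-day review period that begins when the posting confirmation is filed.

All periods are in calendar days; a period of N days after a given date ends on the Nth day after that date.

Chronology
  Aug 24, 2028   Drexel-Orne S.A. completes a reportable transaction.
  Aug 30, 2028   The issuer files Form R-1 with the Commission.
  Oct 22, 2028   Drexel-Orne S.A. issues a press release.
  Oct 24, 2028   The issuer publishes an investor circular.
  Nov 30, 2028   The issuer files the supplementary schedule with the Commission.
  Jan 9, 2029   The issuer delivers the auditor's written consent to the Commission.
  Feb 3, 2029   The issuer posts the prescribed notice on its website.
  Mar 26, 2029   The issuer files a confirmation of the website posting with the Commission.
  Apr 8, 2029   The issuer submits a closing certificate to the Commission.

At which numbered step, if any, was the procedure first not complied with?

None — every step was satisfied

(1) the permitted window runs from Aug 24, 2028 + 5 = Aug 29, 2028 to Aug 24, 2028 + 16 = Sep 9, 2028; done Aug 30, 2028 — within the window.
(2) permitted from Oct 3, 2028 + 20 days = Oct 23, 2028 onward; done Oct 24, 2028, after the minimum wait.
(3) the permitted window runs from Oct 24, 2028 + 25 = Nov 18, 2028 to Oct 24, 2028 + 39 = Dec 2, 2028; Nov 30, 2028 falls inside that range.
(4) permitted from Dec 24, 2028 + 15 days = Jan 8, 2029 onward; Jan 9, 2029 is on or after that date.
(5) due by Jan 9, 2029 + 45 days = Feb 23, 2029; completed Feb 3, 2029, before the deadline.
(6) permitted from Feb 3, 2029 + 30 days = Mar 5, 2029 onward; Mar 26, 2029 is on or after that date.
(7) due by Apr 5, 2029 + 20 days = Apr 25, 2029; Apr 8, 2029 is within that limit.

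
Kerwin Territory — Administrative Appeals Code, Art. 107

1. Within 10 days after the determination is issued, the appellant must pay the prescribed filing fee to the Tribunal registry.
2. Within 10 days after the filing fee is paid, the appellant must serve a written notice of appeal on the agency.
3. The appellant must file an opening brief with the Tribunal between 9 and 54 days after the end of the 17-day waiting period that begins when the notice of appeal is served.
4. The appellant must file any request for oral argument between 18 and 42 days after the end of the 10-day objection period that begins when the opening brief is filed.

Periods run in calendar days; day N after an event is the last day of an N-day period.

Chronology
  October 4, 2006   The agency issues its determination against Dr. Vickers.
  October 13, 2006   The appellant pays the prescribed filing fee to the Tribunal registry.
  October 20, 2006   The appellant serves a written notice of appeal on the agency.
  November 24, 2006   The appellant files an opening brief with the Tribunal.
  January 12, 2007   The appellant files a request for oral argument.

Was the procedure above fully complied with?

Step 1: 10 days after October 4, 2006 (when the determination is issued) is October 14, 2006; completed October 13, 2006, before the deadline.
Step 2: 10 days after October 13, 2006 (when the filing fee is paid) is October 23, 2006; completed October 20, 2006, before the deadline.
Step 3: the window is 9–54 days after November 6, 2006 (end of the 17-day waiting period, which began when the notice of appeal is served on October 20, 2006), so November 15, 2006 through December 30, 2006; November 24, 2006 falls inside that range.
Step 4: the window is 18–42 days after December 4, 2006 (end of the 10-day objection period, which began when the opening brief is filed on November 24, 2006), so December 22, 2006 through January 15, 2007; done January 12, 2007, which is between those dates.

Yes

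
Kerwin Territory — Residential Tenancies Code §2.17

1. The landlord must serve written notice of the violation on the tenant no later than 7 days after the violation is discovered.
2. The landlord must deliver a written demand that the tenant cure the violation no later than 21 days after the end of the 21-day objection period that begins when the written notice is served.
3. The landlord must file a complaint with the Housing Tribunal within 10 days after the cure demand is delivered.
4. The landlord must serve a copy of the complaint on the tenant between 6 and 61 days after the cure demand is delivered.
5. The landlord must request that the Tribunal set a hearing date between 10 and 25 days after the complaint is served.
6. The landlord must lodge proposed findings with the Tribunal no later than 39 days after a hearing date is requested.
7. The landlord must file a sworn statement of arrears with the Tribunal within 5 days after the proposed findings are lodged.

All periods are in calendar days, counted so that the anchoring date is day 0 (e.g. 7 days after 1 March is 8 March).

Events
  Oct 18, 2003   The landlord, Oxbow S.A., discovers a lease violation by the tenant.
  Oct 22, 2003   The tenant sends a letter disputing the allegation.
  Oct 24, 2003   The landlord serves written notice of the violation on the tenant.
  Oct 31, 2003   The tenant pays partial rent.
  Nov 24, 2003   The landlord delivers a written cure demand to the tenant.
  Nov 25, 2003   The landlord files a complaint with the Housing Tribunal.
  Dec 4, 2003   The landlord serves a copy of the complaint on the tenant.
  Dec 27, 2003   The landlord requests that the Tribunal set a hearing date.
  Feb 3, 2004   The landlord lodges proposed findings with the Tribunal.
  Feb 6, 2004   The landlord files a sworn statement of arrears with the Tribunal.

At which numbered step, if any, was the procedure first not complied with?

Step 1 — counting 7 days from Oct 18, 2003 (when the violation is discovered) gives a deadline of Oct 25, 2003; done Oct 24, 2003 — timely.
Step 2 — counting 21 days from Nov 14, 2003 (end of the 21-day objection period, which began when the written notice is served on Oct 24, 2003) gives a deadline of Dec 5, 2003; completed Nov 24, 2003, before the deadline.
Step 3 — counting 10 days from Nov 24, 2003 (when the cure demand is delivered) gives a deadline of Dec 4, 2003; completed Nov 25, 2003, before the deadline.
Step 4 — 6 and 61 days from Nov 24, 2003 (when the cure demand is delivered) are Nov 30, 2003 and Jan 24, 2004 respectively; done Dec 4, 2003 — within the window.
Step 5 — 10 and 25 days from Dec 4, 2003 (when the complaint is served) are Dec 14, 2003 and Dec 29, 2003 respectively; Dec 27, 2003 falls inside that range.
Step 6 — counting 39 days from Dec 27, 2003 (when a hearing date is requested) gives a deadline of Feb 4, 2004; completed Feb 3, 2004, before the deadline.
Step 7 — counting 5 days from Feb 3, 2004 (when the proposed findings are lodged) gives a deadline of Feb 8, 2004; Feb 6, 2004 is within that limit.

None — every step was satisfied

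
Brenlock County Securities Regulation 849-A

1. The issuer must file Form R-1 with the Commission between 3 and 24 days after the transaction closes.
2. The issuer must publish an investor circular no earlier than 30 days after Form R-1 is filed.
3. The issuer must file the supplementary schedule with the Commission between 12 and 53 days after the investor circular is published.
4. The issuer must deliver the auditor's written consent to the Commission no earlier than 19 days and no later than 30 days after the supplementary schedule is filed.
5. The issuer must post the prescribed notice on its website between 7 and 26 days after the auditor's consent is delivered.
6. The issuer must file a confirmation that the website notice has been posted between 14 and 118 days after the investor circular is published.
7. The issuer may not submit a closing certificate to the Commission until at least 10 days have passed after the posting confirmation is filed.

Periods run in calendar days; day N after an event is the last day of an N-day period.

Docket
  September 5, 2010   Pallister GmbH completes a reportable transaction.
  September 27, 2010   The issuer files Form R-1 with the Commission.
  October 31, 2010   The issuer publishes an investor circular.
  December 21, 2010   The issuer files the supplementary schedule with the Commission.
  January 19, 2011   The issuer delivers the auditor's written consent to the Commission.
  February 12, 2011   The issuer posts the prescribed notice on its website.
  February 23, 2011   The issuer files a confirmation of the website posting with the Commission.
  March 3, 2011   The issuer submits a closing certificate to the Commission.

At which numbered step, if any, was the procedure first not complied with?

Step 1: the window is 3–24 days after September 5, 2010 (when the transaction closes), so September 8, 2010 through September 29, 2010; done September 27, 2010, which is between those dates.
Step 2: the earliest permitted date is 30 days after September 27, 2010 (when Form R-1 is filed), i.e. October 27, 2010; done October 31, 2010, after the minimum wait.
Step 3: the window is 12–53 days after October 31, 2010 (when the investor circular is published), so November 12, 2010 through December 23, 2010; done December 21, 2010, which is between those dates.
Step 4: the window is 19–30 days after December 21, 2010 (when the supplementary schedule is filed), so January 9, 2011 through January 20, 2011; done January 19, 2011, which is between those dates.
Step 5: the window is 7–26 days after January 19, 2011 (when the auditor's consent is delivered), so January 26, 2011 through February 14, 2011; done February 12, 2011 — within the window.
Step 6: the window is 14–118 days after October 31, 2010 (when the investor circular is published), so November 14, 2010 through February 26, 2011; February 23, 2011 falls inside that range.
Step 7: the earliest permitted date is 10 days after February 23, 2011 (when the posting confirmation is filed), i.e. March 5, 2011; acted on March 3, 2011, 2 days prematurely.

Step 7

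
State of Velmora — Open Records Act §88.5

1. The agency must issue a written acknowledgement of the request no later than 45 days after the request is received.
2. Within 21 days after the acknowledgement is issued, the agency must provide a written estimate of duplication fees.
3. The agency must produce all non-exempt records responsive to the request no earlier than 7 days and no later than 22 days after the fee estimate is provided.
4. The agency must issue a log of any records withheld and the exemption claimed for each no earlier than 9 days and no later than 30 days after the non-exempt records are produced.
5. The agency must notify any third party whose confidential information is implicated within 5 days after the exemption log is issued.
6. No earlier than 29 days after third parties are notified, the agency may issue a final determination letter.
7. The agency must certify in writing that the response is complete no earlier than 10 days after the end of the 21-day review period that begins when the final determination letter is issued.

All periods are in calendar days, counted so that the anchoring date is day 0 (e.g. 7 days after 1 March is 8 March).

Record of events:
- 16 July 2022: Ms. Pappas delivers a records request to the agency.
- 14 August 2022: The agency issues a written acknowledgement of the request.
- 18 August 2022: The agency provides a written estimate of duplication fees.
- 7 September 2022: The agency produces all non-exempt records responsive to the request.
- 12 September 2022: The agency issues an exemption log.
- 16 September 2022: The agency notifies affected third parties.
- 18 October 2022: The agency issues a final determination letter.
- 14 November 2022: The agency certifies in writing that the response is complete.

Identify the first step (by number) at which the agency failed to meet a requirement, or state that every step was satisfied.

(1) due by 16 July 2022 + 45 days = 30 August 2022; done 14 August 2022 — timely.
(2) due by 14 August 2022 + 21 days = 4 September 2022; completed 18 August 2022, before the deadline.
(3) the permitted window runs from 18 August 2022 + 7 = 25 August 2022 to 18 August 2022 + 22 = 9 September 2022; 7 September 2022 falls inside that range.
(4) the permitted window runs from 7 September 2022 + 9 = 16 September 2022 to 7 September 2022 + 30 = 7 October 2022; done 12 September 2022 — 4 days before the window opened.
No need to go further; step 4 was not satisfied.

Step 4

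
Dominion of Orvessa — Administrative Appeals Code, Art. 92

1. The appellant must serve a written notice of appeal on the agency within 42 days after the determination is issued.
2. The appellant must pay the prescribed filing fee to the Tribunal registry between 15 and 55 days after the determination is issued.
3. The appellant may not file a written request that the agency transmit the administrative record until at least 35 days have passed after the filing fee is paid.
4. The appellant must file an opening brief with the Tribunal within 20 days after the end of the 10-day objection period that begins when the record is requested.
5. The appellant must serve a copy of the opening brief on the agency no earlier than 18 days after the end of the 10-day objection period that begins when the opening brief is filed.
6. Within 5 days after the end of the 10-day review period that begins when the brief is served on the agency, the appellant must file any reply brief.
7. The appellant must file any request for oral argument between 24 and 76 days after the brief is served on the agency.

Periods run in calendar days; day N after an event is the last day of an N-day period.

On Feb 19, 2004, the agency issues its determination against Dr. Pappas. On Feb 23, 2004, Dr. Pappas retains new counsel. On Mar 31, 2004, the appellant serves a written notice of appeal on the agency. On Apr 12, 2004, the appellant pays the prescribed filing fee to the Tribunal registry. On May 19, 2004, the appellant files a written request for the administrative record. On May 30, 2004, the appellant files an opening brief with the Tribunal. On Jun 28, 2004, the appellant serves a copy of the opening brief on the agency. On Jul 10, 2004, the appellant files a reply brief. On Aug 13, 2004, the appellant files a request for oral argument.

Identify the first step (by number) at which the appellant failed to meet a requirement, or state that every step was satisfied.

(1) due by Feb 19, 2004 + 42 days = Apr 1, 2004; completed Mar 31, 2004, before the deadline.
(2) the permitted window runs from Feb 19, 2004 + 15 = Mar 5, 2004 to Feb 19, 2004 + 55 = Apr 14, 2004; Apr 12, 2004 falls inside that range.
(3) permitted from Apr 12, 2004 + 35 days = May 17, 2004 onward; done May 19, 2004, after the minimum wait.
(4) due by May 29, 2004 + 20 days = Jun 18, 2004; May 30, 2004 is within that limit.
(5) permitted from Jun 9, 2004 + 18 days = Jun 27, 2004 onward; done Jun 28, 2004, after the minimum wait.
(6) due by Jul 8, 2004 + 5 days = Jul 13, 2004; Jul 10, 2004 is within that limit.
(7) the permitted window runs from Jun 28, 2004 + 24 = Jul 22, 2004 to Jun 28, 2004 + 76 = Sep 12, 2004; Aug 13, 2004 falls inside that range.

None — every step was satisfied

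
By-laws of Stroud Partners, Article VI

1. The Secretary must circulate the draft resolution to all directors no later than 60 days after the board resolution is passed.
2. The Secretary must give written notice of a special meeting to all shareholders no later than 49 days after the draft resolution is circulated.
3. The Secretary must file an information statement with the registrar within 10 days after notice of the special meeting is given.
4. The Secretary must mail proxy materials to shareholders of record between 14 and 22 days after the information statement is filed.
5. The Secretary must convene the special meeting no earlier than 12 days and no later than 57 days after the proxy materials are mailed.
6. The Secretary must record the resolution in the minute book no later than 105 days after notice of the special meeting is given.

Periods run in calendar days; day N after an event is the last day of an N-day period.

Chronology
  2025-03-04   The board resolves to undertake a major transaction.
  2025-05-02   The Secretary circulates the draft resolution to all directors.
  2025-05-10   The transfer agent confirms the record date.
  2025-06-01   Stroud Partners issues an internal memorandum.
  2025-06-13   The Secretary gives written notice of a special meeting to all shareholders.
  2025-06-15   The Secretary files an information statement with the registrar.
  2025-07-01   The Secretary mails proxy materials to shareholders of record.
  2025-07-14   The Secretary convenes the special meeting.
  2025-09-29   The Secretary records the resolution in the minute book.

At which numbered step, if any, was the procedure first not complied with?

(1) due by 2025-03-04 + 60 days = 2025-05-03; 2025-05-02 is within that limit.
(2) due by 2025-05-02 + 49 days = 2025-06-20; done 2025-06-13 — timely.
(3) due by 2025-06-13 + 10 days = 2025-06-23; 2025-06-15 is within that limit.
(4) the permitted window runs from 2025-06-15 + 14 = 2025-06-29 to 2025-06-15 + 22 = 2025-07-07; done 2025-07-01 — within the window.
(5) the permitted window runs from 2025-07-01 + 12 = 2025-07-13 to 2025-07-01 + 57 = 2025-08-27; done 2025-07-14, which is between those dates.
(6) due by 2025-06-13 + 105 days = 2025-09-26; not done until 2025-09-29, 3 days after the deadline.

Step 6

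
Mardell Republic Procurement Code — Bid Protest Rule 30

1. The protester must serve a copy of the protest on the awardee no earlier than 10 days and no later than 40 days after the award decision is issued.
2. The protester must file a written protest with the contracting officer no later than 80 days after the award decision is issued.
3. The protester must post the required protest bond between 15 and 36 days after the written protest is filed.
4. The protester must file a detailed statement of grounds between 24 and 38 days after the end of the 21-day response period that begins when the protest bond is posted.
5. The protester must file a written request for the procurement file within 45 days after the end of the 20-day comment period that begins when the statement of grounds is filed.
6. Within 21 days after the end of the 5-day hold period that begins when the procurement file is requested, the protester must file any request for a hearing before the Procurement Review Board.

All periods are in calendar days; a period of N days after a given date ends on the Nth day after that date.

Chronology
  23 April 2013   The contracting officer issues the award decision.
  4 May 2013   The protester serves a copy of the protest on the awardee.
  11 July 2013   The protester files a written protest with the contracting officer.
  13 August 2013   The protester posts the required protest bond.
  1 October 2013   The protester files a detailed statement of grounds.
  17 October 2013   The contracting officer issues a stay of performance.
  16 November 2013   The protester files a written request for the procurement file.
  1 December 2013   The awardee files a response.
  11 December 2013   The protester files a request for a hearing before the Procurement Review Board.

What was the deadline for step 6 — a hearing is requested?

12 December 2013

The procurement file is requested on 16 November 2013; the 5-day hold period therefore ends 21 November 2013, and step 6 runs from that date. 21 days after 21 November 2013 is 12 December 2013.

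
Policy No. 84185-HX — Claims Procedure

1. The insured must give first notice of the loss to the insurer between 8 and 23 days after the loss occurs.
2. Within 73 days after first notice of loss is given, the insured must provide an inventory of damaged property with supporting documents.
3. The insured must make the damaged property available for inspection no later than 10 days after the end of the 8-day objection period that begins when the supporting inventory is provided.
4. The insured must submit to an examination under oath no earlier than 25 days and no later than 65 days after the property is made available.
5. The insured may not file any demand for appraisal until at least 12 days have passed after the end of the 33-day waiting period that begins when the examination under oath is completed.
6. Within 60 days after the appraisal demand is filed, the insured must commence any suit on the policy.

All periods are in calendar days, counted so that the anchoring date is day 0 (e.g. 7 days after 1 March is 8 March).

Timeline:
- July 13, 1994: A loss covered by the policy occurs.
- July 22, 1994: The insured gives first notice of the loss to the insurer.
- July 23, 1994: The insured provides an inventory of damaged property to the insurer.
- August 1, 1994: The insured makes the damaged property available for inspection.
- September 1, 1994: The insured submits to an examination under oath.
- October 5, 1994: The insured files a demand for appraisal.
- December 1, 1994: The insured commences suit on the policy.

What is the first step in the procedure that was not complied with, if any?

Step 1 — 8 and 23 days from July 13, 1994 (when the loss occurs) are July 21, 1994 and August 5, 1994 respectively; done July 22, 1994 — within the window.
Step 2 — counting 73 days from July 22, 1994 (when first notice of loss is given) gives a deadline of October 3, 1994; done July 23, 1994 — timely.
Step 3 — counting 10 days from July 31, 1994 (end of the 8-day objection period, which began when the supporting inventory is provided on July 23, 1994) gives a deadline of August 10, 1994; done August 1, 1994 — timely.
Step 4 — 25 and 65 days from August 1, 1994 (when the property is made available) are August 26, 1994 and October 5, 1994 respectively; done September 1, 1994, which is between those dates.
Step 5 — must wait 12 days from October 4, 1994 (end of the 33-day waiting period, which began when the examination under oath is completed on September 1, 1994), so not before October 16, 1994; October 5, 1994 is 11 days before the earliest permitted date.
No need to go further; step 5 was not satisfied.

Step 5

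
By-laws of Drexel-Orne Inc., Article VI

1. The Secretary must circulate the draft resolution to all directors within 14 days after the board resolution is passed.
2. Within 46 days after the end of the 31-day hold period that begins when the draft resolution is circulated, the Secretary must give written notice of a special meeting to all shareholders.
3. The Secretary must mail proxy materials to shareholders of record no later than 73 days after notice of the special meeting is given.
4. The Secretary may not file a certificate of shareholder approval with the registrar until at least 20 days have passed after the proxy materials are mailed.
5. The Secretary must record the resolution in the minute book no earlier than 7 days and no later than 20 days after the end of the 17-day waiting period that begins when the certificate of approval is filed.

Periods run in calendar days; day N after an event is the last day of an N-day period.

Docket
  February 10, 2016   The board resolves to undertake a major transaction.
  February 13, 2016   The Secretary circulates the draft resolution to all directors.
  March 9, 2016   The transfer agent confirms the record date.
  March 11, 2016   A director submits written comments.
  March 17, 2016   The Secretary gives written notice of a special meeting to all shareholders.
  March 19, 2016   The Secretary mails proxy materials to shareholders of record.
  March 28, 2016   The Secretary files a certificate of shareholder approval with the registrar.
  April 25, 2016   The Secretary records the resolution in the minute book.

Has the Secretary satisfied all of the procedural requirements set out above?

No

(1) due by February 10, 2016 + 14 days = February 24, 2016; done February 13, 2016 — timely.
(2) due by March 15, 2016 + 46 days = April 30, 2016; completed March 17, 2016, before the deadline.
(3) due by March 17, 2016 + 73 days = May 29, 2016; completed March 19, 2016, before the deadline.
(4) permitted from March 19, 2016 + 20 days = April 8, 2016 onward; acted on March 28, 2016, 11 days prematurely.
Later steps need not be reached.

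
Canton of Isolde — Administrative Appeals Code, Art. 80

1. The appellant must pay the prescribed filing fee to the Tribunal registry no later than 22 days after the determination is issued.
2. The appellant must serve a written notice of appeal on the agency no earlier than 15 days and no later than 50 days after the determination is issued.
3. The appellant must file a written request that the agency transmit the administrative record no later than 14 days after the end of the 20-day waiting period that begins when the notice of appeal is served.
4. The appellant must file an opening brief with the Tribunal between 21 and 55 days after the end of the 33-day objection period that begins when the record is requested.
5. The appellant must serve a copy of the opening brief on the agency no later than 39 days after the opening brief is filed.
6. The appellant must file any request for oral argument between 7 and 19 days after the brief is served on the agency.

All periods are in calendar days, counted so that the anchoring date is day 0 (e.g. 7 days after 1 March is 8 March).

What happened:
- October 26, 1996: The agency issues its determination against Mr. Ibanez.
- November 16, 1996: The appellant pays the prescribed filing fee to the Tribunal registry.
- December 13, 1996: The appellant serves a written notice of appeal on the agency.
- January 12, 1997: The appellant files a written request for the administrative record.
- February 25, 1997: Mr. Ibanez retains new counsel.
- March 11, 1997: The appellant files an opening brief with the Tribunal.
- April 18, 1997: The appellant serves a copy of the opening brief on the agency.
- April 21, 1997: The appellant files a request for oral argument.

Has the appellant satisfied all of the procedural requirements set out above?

No

(1) due by October 26, 1996 + 22 days = November 17, 1996; completed November 16, 1996, before the deadline.
(2) the permitted window runs from October 26, 1996 + 15 = November 10, 1996 to October 26, 1996 + 50 = December 15, 1996; done December 13, 1996 — within the window.
(3) due by January 2, 1997 + 14 days = January 16, 1997; January 12, 1997 is within that limit.
(4) the permitted window runs from February 14, 1997 + 21 = March 7, 1997 to February 14, 1997 + 55 = April 10, 1997; March 11, 1997 falls inside that range.
(5) due by March 11, 1997 + 39 days = April 19, 1997; April 18, 1997 is within that limit.
(6) the permitted window runs from April 18, 1997 + 7 = April 25, 1997 to April 18, 1997 + 19 = May 7, 1997; April 21, 1997 is 4 days too early.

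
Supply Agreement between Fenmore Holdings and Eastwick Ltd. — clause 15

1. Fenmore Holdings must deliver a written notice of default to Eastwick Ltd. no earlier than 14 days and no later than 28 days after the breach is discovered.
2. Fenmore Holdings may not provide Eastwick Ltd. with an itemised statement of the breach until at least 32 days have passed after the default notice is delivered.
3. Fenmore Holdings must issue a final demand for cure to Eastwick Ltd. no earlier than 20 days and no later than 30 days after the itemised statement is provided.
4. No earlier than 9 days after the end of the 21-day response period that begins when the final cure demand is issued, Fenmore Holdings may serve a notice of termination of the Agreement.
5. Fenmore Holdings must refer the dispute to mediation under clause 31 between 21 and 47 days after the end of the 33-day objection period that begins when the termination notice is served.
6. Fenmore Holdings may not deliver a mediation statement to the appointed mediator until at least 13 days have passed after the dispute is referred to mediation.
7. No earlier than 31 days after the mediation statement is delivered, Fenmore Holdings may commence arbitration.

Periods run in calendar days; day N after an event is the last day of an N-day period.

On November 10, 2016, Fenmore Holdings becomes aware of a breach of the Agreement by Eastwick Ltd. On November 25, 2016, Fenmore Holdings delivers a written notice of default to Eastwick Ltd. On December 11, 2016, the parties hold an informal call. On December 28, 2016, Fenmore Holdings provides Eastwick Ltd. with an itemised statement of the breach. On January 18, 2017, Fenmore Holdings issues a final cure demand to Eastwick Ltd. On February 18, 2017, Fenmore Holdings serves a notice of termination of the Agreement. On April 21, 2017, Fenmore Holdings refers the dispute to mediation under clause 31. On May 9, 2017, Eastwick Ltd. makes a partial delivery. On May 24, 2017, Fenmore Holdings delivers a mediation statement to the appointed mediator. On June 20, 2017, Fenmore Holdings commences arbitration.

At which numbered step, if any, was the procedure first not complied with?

Step 7

Step 1 — 14 and 28 days from November 10, 2016 (when the breach is discovered) are November 24, 2016 and December 8, 2016 respectively; done November 25, 2016, which is between those dates.
Step 2 — must wait 32 days from November 25, 2016 (when the default notice is delivered), so not before December 27, 2016; December 28, 2016 is on or after that date.
Step 3 — 20 and 30 days from December 28, 2016 (when the itemised statement is provided) are January 17, 2017 and January 27, 2017 respectively; done January 18, 2017 — within the window.
Step 4 — must wait 9 days from February 8, 2017 (end of the 21-day response period, which began when the final cure demand is issued on January 18, 2017), so not before February 17, 2017; done February 18, 2017, after the minimum wait.
Step 5 — 21 and 47 days from March 23, 2017 (end of the 33-day objection period, which began when the termination notice is served on February 18, 2017) are April 13, 2017 and May 9, 2017 respectively; done April 21, 2017 — within the window.
Step 6 — must wait 13 days from April 21, 2017 (when the dispute is referred to mediation), so not before May 4, 2017; done May 24, 2017, after the minimum wait.
Step 7 — must wait 31 days from May 24, 2017 (when the mediation statement is delivered), so not before June 24, 2017; June 20, 2017 is 4 days before the earliest permitted date.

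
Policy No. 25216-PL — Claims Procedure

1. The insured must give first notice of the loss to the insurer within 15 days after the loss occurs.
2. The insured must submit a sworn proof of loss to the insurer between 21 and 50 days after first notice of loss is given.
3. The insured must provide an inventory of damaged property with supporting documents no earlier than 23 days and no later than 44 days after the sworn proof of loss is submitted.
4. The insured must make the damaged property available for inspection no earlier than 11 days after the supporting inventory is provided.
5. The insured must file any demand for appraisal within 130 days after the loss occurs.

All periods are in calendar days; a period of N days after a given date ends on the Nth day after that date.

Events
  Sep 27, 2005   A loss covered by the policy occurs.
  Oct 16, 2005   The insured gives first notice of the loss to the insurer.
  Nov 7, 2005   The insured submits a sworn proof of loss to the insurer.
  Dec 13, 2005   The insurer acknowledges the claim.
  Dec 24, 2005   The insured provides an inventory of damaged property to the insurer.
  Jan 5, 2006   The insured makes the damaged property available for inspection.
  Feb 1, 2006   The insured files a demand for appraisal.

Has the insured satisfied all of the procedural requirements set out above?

Step 1: 15 days after Sep 27, 2005 (when the loss occurs) is Oct 12, 2005; done Oct 16, 2005 — 4 days late.

No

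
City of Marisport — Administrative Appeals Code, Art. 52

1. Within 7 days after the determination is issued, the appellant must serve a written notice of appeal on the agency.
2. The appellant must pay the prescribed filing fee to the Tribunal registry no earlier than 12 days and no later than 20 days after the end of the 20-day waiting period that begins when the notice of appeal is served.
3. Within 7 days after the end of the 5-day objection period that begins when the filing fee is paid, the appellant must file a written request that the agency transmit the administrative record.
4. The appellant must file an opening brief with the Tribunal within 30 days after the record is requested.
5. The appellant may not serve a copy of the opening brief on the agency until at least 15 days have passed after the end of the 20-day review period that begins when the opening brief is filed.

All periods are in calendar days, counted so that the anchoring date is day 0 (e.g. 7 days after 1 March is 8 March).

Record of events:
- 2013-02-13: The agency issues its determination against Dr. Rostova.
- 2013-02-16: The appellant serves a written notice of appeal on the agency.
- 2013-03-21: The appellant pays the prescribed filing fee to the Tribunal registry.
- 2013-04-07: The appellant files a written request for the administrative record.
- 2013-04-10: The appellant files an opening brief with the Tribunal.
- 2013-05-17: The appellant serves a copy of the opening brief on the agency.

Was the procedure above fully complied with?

Step 1: 7 days after 2013-02-13 (when the determination is issued) is 2013-02-20; completed 2013-02-16, before the deadline.
Step 2: the window is 12–20 days after 2013-03-08 (end of the 20-day waiting period, which began when the notice of appeal is served on 2013-02-16), so 2013-03-20 through 2013-03-28; done 2013-03-21, which is between those dates.
Step 3: 7 days after 2013-03-26 (end of the 5-day objection period, which began when the filing fee is paid on 2013-03-21) is 2013-04-02; not done until 2013-04-07, 5 days after the deadline.

No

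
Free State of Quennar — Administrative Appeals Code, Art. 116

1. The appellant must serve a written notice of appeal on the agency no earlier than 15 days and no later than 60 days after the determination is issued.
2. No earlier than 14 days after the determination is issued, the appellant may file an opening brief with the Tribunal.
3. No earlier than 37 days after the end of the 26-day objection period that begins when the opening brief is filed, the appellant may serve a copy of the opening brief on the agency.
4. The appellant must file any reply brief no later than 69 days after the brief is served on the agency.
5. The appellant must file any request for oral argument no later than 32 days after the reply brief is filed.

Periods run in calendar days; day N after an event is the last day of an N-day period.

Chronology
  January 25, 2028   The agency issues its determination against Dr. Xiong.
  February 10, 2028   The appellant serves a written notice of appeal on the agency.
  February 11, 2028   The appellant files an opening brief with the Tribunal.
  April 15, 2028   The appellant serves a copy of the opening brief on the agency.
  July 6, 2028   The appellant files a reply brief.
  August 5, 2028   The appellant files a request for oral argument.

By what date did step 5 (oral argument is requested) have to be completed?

Step 5 runs from July 6, 2028, when the reply brief is filed. 32 days after July 6, 2028 is August 7, 2028.

August 7, 2028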